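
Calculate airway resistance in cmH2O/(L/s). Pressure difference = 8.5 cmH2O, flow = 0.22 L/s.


R = dP / flow
R = 8.5 / 0.22
R = 38.64 cmH2O/(L/s)


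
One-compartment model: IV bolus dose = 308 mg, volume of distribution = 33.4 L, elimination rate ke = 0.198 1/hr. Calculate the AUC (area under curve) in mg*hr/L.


C0 = Dose/Vd = 308/33.4 = 9.22156 mg/L
AUC = C0/ke = 9.22156/0.198
AUC = 46.57 mg*hr/L


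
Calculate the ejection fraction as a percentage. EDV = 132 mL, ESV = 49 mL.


SV = EDV - ESV = 132 - 49 = 83 mL
EF = SV/EDV * 100 = 83/132 * 100
EF = 62.88%


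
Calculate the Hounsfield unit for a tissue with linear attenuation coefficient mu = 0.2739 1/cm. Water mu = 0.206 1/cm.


HU = ((mu_tissue - mu_water) / mu_water) * 1000
HU = ((0.2739 - 0.206) / 0.206) * 1000
HU = 329.6


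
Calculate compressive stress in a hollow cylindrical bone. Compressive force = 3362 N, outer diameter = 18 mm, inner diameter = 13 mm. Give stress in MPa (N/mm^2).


A = pi*(r_o^2 - r_i^2)
r_o = 9 mm, r_i = 6.5 mm
A = 121.737 mm^2
sigma = F/A = 3362 / 121.737
sigma = 27.62 MPa


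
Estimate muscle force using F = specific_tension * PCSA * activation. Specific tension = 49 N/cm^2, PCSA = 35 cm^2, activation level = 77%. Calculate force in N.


F = sigma * PCSA * activation
F = 49 * 35 * 0.77
F = 1321 N


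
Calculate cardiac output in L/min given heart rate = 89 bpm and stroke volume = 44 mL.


CO = HR * SV
CO = 89 * 44 / 1000
CO = 3.916 L/min


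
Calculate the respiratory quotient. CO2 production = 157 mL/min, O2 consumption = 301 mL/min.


RQ = VCO2 / VO2
RQ = 157 / 301
RQ = 0.5216


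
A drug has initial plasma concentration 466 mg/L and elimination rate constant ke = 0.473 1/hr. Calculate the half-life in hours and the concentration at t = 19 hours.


t_half = ln(2) / ke = 0.693147 / 0.473 = 1.465 hr
C(t) = C0 * exp(-ke*t) = 466 * exp(-0.473*19)
C(19) = 0.05826 mg/L


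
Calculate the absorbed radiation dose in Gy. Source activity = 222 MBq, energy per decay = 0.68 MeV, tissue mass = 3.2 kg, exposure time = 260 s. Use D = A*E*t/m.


A = 222 MBq = 2.2200e+08 Bq
E = 0.68 MeV = 1.08936e-13 J
D = A*E*t/m = 2.2200e+08*1.08936e-13*260/3.2
D = 0.001965 Gy


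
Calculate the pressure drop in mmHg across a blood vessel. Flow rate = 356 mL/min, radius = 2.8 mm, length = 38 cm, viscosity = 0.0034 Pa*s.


dP = 8*mu*L*Q / (pi*r^4)
Q = 356 mL/min = 5.93333e-06 m^3/s
dP = 317.592 Pa = 317.592 / 133.322 mmHg = 2.382 mmHg


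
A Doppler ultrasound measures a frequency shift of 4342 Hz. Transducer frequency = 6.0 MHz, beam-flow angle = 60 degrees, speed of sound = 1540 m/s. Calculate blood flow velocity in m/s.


v = fd * c / (2 * f0 * cos(theta))
v = 4342 * 1540 / (2 * 6.0000e+06 * cos(60))
v = 1.114 m/s


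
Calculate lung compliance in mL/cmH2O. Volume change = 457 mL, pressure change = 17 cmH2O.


C = dV / dP
C = 457 / 17
C = 26.88 mL/cmH2O


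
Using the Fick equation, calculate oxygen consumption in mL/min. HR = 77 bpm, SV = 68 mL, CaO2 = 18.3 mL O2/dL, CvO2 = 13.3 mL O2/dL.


CO = HR*SV = 77*68/1000 = 5.236 L/min
a-v O2 diff = 18.3 - 13.3 = 5 mL/dL
VO2 = CO * (CaO2-CvO2) * 10 dL/L
VO2 = 5.236 * 5 * 10
VO2 = 261.8 mL/min


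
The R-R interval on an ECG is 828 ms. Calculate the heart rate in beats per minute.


HR = 60 / RR_interval(s)
RR = 828 ms = 0.828 s
HR = 60 / 0.828 = 72.46 bpm


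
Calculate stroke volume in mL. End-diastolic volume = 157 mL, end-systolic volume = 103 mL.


SV = EDV - ESV
SV = 157 - 103
SV = 54 mL


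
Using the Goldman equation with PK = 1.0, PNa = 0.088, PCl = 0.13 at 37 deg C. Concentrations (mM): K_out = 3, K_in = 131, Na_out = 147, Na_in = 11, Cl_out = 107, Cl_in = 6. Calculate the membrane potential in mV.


Vm = (RT/F)*ln((PK*Ko + PNa*Nao + PCl*Cli)/(PK*Ki + PNa*Nai + PCl*Clo))
Numer = 16.716, Denom = 145.878
Vm = -57.9 mV


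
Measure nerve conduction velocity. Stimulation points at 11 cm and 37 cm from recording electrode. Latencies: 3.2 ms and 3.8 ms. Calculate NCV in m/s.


Distance = (37 - 11) / 100 = 0.26 m
dt = (3.8 - 3.2) / 1000 = 6.0000e-04 s
NCV = dist / dt = 433.3 m/s


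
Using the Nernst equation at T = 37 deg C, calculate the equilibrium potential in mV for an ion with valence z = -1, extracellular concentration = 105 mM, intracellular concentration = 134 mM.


E = (RT/(zF)) * ln(C_out/C_in)
T = 37 + 273.15 = 310.15 K
E = (8.314 * 310.15 / (-1 * 96485)) * ln(105/134)
E = 6.518 mV


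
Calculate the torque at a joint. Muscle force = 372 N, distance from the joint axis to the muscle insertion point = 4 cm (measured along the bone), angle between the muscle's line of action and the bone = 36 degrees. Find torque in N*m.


Torque = F * d * sin(theta)   (moment arm = d*sin(theta))
d = 4 cm = 0.04 m
Torque = 372 * 0.04 * sin(36)
Torque = 8.746 N*m


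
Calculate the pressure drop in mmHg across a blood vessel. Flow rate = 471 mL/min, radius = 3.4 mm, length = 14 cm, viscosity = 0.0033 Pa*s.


dP = 8*mu*L*Q / (pi*r^4)
Q = 471 mL/min = 7.85e-06 m^3/s
dP = 69.1092 Pa = 69.1092 / 133.322 mmHg = 0.5184 mmHg


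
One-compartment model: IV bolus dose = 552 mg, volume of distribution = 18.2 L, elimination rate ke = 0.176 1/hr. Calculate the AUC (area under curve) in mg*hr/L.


C0 = Dose/Vd = 552/18.2 = 30.3297 mg/L
AUC = C0/ke = 30.3297/0.176
AUC = 172.3 mg*hr/L


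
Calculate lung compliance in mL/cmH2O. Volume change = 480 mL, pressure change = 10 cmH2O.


C = dV / dP
C = 480 / 10
C = 48 mL/cmH2O


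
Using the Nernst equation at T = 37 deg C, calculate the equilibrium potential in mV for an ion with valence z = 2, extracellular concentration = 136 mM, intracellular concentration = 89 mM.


E = (RT/(zF)) * ln(C_out/C_in)
T = 37 + 273.15 = 310.15 K
E = (8.314 * 310.15 / (2 * 96485)) * ln(136/89)
E = 5.666 mV


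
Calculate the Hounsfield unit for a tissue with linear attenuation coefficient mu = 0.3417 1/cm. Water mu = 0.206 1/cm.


HU = ((mu_tissue - mu_water) / mu_water) * 1000
HU = ((0.3417 - 0.206) / 0.206) * 1000
HU = 658.7


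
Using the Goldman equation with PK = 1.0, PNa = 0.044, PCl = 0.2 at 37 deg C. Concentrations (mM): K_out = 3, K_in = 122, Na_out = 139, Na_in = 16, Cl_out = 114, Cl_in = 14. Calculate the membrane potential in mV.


Vm = (RT/F)*ln((PK*Ko + PNa*Nao + PCl*Cli)/(PK*Ki + PNa*Nai + PCl*Clo))
Numer = 11.916, Denom = 145.504
Vm = -66.88 mV


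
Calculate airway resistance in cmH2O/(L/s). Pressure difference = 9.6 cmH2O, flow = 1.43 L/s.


R = dP / flow
R = 9.6 / 1.43
R = 6.713 cmH2O/(L/s)


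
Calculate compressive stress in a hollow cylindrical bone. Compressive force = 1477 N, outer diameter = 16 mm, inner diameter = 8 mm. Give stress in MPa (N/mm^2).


A = pi*(r_o^2 - r_i^2)
r_o = 8 mm, r_i = 4 mm
A = 150.796 mm^2
sigma = F/A = 1477 / 150.796
sigma = 9.795 MPa


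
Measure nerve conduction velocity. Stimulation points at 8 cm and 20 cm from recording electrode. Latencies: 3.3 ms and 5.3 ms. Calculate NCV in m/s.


Distance = (20 - 8) / 100 = 0.12 m
dt = (5.3 - 3.3) / 1000 = 0.002 s
NCV = dist / dt = 60 m/s


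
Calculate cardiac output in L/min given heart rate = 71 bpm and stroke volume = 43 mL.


CO = HR * SV
CO = 71 * 43 / 1000
CO = 3.053 L/min


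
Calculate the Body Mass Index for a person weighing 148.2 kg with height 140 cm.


BMI = weight / height^2
height = 140 cm = 1.4 m
BMI = 148.2 / 1.4^2
BMI = 75.61 kg/m^2


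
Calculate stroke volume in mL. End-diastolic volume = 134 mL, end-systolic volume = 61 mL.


SV = EDV - ESV
SV = 134 - 61
SV = 73 mL


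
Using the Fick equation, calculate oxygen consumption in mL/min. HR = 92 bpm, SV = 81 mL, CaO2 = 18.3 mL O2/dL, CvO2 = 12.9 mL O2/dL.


CO = HR*SV = 92*81/1000 = 7.452 L/min
a-v O2 diff = 18.3 - 12.9 = 5.4 mL/dL
VO2 = CO * (CaO2-CvO2) * 10 dL/L
VO2 = 7.452 * 5.4 * 10
VO2 = 402.4 mL/min


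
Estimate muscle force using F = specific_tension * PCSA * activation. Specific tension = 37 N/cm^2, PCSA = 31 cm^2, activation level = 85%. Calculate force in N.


F = sigma * PCSA * activation
F = 37 * 31 * 0.85
F = 974.9 N


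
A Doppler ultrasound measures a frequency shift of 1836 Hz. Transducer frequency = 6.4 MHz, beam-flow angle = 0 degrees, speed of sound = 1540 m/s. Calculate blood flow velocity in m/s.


v = fd * c / (2 * f0 * cos(theta))
v = 1836 * 1540 / (2 * 6.4000e+06 * cos(0))
v = 0.2209 m/s


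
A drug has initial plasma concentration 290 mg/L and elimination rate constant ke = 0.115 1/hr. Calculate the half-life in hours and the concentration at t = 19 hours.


t_half = ln(2) / ke = 0.693147 / 0.115 = 6.027 hr
C(t) = C0 * exp(-ke*t) = 290 * exp(-0.115*19)
C(19) = 32.62 mg/L


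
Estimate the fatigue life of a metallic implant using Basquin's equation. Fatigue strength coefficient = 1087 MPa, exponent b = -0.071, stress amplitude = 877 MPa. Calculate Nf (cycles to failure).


sigma_a = sigma_f' * (2Nf)^b
2Nf = (sigma_a/sigma_f')^(1/b)
2Nf = (877/1087)^(1/-0.071)
2Nf = 20.563541
Nf = 10.28


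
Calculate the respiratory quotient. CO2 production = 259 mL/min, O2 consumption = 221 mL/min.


RQ = VCO2 / VO2
RQ = 259 / 221
RQ = 1.172


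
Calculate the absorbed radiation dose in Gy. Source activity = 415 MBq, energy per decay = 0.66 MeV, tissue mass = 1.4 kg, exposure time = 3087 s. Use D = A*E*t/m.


A = 415 MBq = 4.1500e+08 Bq
E = 0.66 MeV = 1.05732e-13 J
D = A*E*t/m = 4.1500e+08*1.05732e-13*3087/1.4
D = 0.09675 Gy


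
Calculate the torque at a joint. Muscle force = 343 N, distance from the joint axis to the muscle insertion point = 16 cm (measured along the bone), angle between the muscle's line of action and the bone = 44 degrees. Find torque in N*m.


Torque = F * d * sin(theta)   (moment arm = d*sin(theta))
d = 16 cm = 0.16 m
Torque = 343 * 0.16 * sin(44)
Torque = 38.12 N*m


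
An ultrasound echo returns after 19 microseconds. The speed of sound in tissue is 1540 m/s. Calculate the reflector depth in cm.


depth = c * t / 2
t = 19 us = 1.9000e-05 s
depth = 1540 * 1.9000e-05 / 2
depth = 0.01463 m = 1.463 cm


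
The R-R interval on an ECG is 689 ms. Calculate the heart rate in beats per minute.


HR = 60 / RR_interval(s)
RR = 689 ms = 0.689 s
HR = 60 / 0.689 = 87.08 bpm


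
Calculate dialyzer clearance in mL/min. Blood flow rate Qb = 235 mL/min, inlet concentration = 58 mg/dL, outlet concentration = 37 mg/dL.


K = Qb * (Cb_in - Cb_out) / Cb_in
K = 235 * (58 - 37) / 58
K = 85.09 mL/min


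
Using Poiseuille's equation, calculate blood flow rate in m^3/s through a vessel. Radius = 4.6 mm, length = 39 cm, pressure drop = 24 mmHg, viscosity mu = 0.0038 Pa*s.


Q = pi*r^4*dP / (8*mu*L)
r = 0.0046 m, L = 0.39 m
dP = 24 mmHg = 3199.728 Pa
Q = 3.7963e-04 m^3/s


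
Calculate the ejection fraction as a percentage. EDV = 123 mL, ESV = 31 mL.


SV = EDV - ESV = 123 - 31 = 92 mL
EF = SV/EDV * 100 = 92/123 * 100
EF = 74.8%


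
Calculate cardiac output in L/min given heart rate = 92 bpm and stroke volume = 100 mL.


CO = HR * SV
CO = 92 * 100 / 1000
CO = 9.2 L/min


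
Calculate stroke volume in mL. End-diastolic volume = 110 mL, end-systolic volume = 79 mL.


SV = EDV - ESV
SV = 110 - 79
SV = 31 mL


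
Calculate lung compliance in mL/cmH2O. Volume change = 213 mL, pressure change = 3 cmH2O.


C = dV / dP
C = 213 / 3
C = 71 mL/cmH2O


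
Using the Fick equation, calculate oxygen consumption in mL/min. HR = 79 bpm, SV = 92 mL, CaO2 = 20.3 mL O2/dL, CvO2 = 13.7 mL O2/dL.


CO = HR*SV = 79*92/1000 = 7.268 L/min
a-v O2 diff = 20.3 - 13.7 = 6.6 mL/dL
VO2 = CO * (CaO2-CvO2) * 10 dL/L
VO2 = 7.268 * 6.6 * 10
VO2 = 479.7 mL/min


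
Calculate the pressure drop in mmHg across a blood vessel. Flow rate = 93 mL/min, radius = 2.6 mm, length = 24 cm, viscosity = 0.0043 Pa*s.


dP = 8*mu*L*Q / (pi*r^4)
Q = 93 mL/min = 1.55e-06 m^3/s
dP = 89.137 Pa = 89.137 / 133.322 mmHg = 0.6686 mmHg


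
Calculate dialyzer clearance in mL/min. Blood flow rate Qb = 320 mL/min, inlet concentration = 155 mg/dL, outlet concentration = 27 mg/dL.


K = Qb * (Cb_in - Cb_out) / Cb_in
K = 320 * (155 - 27) / 155
K = 264.3 mL/min


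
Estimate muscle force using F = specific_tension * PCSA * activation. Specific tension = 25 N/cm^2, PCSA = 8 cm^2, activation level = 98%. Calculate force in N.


F = sigma * PCSA * activation
F = 25 * 8 * 0.98
F = 196 N


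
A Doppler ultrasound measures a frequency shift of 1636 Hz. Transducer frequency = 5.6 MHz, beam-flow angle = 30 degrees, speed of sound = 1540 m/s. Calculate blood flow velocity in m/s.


v = fd * c / (2 * f0 * cos(theta))
v = 1636 * 1540 / (2 * 5.6000e+06 * cos(30))
v = 0.2597 m/s


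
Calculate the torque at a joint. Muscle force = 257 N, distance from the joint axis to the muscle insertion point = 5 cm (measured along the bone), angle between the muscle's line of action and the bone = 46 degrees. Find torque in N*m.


Torque = F * d * sin(theta)   (moment arm = d*sin(theta))
d = 5 cm = 0.05 m
Torque = 257 * 0.05 * sin(46)
Torque = 9.244 N*m


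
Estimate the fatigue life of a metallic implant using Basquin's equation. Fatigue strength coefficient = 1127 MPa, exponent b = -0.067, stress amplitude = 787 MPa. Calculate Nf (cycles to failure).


sigma_a = sigma_f' * (2Nf)^b
2Nf = (sigma_a/sigma_f')^(1/b)
2Nf = (787/1127)^(1/-0.067)
2Nf = 212.61787
Nf = 106.3


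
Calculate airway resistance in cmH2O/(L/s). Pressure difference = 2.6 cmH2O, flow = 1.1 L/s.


R = dP / flow
R = 2.6 / 1.1
R = 2.364 cmH2O/(L/s)


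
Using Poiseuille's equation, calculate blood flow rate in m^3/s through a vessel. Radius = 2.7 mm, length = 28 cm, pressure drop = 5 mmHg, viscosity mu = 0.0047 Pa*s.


Q = pi*r^4*dP / (8*mu*L)
r = 0.0027 m, L = 0.28 m
dP = 5 mmHg = 666.61 Pa
Q = 1.0571e-05 m^3/s


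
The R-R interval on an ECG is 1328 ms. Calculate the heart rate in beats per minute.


HR = 60 / RR_interval(s)
RR = 1328 ms = 1.328 s
HR = 60 / 1.328 = 45.18 bpm


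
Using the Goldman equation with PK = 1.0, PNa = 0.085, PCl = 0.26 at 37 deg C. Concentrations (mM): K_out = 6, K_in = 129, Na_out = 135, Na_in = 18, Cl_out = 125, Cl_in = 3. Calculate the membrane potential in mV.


Vm = (RT/F)*ln((PK*Ko + PNa*Nao + PCl*Cli)/(PK*Ki + PNa*Nai + PCl*Clo))
Numer = 18.255, Denom = 163.03
Vm = -58.51 mV


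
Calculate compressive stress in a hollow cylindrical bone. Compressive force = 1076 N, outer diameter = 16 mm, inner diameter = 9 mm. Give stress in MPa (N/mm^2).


A = pi*(r_o^2 - r_i^2)
r_o = 8 mm, r_i = 4.5 mm
A = 137.445 mm^2
sigma = F/A = 1076 / 137.445
sigma = 7.829 MPa


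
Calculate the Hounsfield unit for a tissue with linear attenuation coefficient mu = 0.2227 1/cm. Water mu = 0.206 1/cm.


HU = ((mu_tissue - mu_water) / mu_water) * 1000
HU = ((0.2227 - 0.206) / 0.206) * 1000
HU = 81.07


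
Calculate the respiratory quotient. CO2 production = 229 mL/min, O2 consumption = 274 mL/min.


RQ = VCO2 / VO2
RQ = 229 / 274
RQ = 0.8358


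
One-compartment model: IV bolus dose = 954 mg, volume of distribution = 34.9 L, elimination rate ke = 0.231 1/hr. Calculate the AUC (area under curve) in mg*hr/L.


C0 = Dose/Vd = 954/34.9 = 27.3352 mg/L
AUC = C0/ke = 27.3352/0.231
AUC = 118.3 mg*hr/L


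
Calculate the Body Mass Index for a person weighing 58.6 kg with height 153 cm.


BMI = weight / height^2
height = 153 cm = 1.53 m
BMI = 58.6 / 1.53^2
BMI = 25.03 kg/m^2


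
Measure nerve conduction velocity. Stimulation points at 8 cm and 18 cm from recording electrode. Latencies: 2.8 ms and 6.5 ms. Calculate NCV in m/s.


Distance = (18 - 8) / 100 = 0.1 m
dt = (6.5 - 2.8) / 1000 = 0.0037 s
NCV = dist / dt = 27.03 m/s


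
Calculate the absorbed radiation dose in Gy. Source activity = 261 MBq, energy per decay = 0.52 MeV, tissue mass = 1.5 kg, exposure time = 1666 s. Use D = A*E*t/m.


A = 261 MBq = 2.6100e+08 Bq
E = 0.52 MeV = 8.3304e-14 J
D = A*E*t/m = 2.6100e+08*8.3304e-14*1666/1.5
D = 0.02415 Gy


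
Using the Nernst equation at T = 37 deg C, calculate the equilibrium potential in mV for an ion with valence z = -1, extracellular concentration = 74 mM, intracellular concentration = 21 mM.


E = (RT/(zF)) * ln(C_out/C_in)
T = 37 + 273.15 = 310.15 K
E = (8.314 * 310.15 / (-1 * 96485)) * ln(74/21)
E = -33.66 mV


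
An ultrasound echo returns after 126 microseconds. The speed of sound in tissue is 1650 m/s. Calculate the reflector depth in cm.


depth = c * t / 2
t = 126 us = 1.2600e-04 s
depth = 1650 * 1.2600e-04 / 2
depth = 0.10395 m = 10.395 cm


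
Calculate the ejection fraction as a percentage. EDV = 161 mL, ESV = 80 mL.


SV = EDV - ESV = 161 - 80 = 81 mL
EF = SV/EDV * 100 = 81/161 * 100
EF = 50.31%


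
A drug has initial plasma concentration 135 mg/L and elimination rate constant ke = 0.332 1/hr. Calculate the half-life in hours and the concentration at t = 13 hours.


t_half = ln(2) / ke = 0.693147 / 0.332 = 2.088 hr
C(t) = C0 * exp(-ke*t) = 135 * exp(-0.332*13)
C(13) = 1.803 mg/L


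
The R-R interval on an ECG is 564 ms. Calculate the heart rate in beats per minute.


HR = 60 / RR_interval(s)
RR = 564 ms = 0.564 s
HR = 60 / 0.564 = 106.4 bpm


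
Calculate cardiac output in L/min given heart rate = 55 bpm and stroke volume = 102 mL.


CO = HR * SV
CO = 55 * 102 / 1000
CO = 5.61 L/min


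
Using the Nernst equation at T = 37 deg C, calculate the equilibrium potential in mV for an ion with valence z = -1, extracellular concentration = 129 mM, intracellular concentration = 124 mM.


E = (RT/(zF)) * ln(C_out/C_in)
T = 37 + 273.15 = 310.15 K
E = (8.314 * 310.15 / (-1 * 96485)) * ln(129/124)
E = -1.056 mV


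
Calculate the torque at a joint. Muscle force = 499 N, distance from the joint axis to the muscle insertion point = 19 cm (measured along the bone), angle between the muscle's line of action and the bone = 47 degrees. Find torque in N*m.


Torque = F * d * sin(theta)   (moment arm = d*sin(theta))
d = 19 cm = 0.19 m
Torque = 499 * 0.19 * sin(47)
Torque = 69.34 N*m


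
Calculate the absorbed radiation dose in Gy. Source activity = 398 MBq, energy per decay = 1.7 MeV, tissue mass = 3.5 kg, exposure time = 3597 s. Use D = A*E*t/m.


A = 398 MBq = 3.9800e+08 Bq
E = 1.7 MeV = 2.7234e-13 J
D = A*E*t/m = 3.9800e+08*2.7234e-13*3597/3.5
D = 0.1114 Gy


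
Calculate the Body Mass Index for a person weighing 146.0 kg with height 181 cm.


BMI = weight / height^2
height = 181 cm = 1.81 m
BMI = 146.0 / 1.81^2
BMI = 44.57 kg/m^2


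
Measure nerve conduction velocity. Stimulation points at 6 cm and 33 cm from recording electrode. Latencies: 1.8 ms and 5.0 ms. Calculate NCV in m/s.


Distance = (33 - 6) / 100 = 0.27 m
dt = (5.0 - 1.8) / 1000 = 0.0032 s
NCV = dist / dt = 84.38 m/s


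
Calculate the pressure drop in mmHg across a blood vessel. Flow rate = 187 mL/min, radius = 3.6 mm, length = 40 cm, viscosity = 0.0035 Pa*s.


dP = 8*mu*L*Q / (pi*r^4)
Q = 187 mL/min = 3.11667e-06 m^3/s
dP = 66.1529 Pa = 66.1529 / 133.322 mmHg = 0.4962 mmHg


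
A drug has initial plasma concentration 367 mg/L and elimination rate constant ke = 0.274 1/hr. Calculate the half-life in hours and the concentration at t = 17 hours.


t_half = ln(2) / ke = 0.693147 / 0.274 = 2.53 hr
C(t) = C0 * exp(-ke*t) = 367 * exp(-0.274*17)
C(17) = 3.481 mg/L


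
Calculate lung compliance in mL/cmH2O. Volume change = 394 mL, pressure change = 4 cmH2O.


C = dV / dP
C = 394 / 4
C = 98.5 mL/cmH2O


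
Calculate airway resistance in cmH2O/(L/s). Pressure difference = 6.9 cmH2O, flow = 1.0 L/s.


R = dP / flow
R = 6.9 / 1.0
R = 6.9 cmH2O/(L/s)


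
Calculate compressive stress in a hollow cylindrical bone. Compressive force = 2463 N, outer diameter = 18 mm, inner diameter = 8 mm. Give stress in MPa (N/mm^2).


A = pi*(r_o^2 - r_i^2)
r_o = 9 mm, r_i = 4 mm
A = 204.204 mm^2
sigma = F/A = 2463 / 204.204
sigma = 12.06 MPa


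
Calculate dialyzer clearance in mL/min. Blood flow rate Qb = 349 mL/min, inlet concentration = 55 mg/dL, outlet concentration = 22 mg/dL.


K = Qb * (Cb_in - Cb_out) / Cb_in
K = 349 * (55 - 22) / 55
K = 209.4 mL/min


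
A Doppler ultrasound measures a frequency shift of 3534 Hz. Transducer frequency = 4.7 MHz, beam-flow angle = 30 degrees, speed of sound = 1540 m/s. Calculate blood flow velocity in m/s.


v = fd * c / (2 * f0 * cos(theta))
v = 3534 * 1540 / (2 * 4.7000e+06 * cos(30))
v = 0.6685 m/s


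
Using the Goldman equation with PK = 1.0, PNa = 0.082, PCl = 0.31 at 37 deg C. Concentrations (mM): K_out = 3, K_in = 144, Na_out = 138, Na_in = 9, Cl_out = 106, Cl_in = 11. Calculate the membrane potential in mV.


Vm = (RT/F)*ln((PK*Ko + PNa*Nao + PCl*Cli)/(PK*Ki + PNa*Nai + PCl*Clo))
Numer = 17.726, Denom = 177.598
Vm = -61.59 mV


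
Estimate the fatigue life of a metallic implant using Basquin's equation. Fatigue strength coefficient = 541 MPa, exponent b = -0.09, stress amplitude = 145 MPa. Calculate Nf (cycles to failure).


sigma_a = sigma_f' * (2Nf)^b
2Nf = (sigma_a/sigma_f')^(1/b)
2Nf = (145/541)^(1/-0.09)
2Nf = 2257659.7
Nf = 1.1288e+06


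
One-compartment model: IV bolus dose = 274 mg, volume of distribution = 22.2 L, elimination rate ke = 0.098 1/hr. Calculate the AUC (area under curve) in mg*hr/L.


C0 = Dose/Vd = 274/22.2 = 12.3423 mg/L
AUC = C0/ke = 12.3423/0.098
AUC = 125.9 mg*hr/L


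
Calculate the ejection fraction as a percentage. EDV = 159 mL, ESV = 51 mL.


SV = EDV - ESV = 159 - 51 = 108 mL
EF = SV/EDV * 100 = 108/159 * 100
EF = 67.92%


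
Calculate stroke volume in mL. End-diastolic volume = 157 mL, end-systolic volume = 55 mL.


SV = EDV - ESV
SV = 157 - 55
SV = 102 mL


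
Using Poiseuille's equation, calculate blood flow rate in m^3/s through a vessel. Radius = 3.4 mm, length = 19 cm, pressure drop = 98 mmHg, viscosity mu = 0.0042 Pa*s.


Q = pi*r^4*dP / (8*mu*L)
r = 0.0034 m, L = 0.19 m
dP = 98 mmHg = 13065.556 Pa
Q = 8.5921e-04 m^3/s


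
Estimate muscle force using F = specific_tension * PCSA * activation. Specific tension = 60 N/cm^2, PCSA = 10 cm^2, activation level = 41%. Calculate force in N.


F = sigma * PCSA * activation
F = 60 * 10 * 0.41
F = 246 N


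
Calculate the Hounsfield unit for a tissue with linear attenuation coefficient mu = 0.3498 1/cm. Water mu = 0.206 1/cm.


HU = ((mu_tissue - mu_water) / mu_water) * 1000
HU = ((0.3498 - 0.206) / 0.206) * 1000
HU = 698.1


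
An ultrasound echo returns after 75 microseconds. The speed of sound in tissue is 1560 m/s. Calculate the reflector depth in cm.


depth = c * t / 2
t = 75 us = 7.5000e-05 s
depth = 1560 * 7.5000e-05 / 2
depth = 0.0585 m = 5.85 cm


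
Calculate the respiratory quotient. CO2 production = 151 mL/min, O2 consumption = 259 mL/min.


RQ = VCO2 / VO2
RQ = 151 / 259
RQ = 0.583


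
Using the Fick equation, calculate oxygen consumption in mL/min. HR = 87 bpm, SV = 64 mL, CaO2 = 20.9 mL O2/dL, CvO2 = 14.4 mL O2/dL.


CO = HR*SV = 87*64/1000 = 5.568 L/min
a-v O2 diff = 20.9 - 14.4 = 6.5 mL/dL
VO2 = CO * (CaO2-CvO2) * 10 dL/L
VO2 = 5.568 * 6.5 * 10
VO2 = 361.9 mL/min


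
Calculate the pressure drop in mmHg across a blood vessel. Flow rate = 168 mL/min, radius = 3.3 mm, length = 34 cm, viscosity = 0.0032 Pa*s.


dP = 8*mu*L*Q / (pi*r^4)
Q = 168 mL/min = 2.8e-06 m^3/s
dP = 65.4141 Pa = 65.4141 / 133.322 mmHg = 0.4906 mmHg


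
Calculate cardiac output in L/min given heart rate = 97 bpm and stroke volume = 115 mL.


CO = HR * SV
CO = 97 * 115 / 1000
CO = 11.15 L/min


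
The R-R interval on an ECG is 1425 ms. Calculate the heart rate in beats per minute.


HR = 60 / RR_interval(s)
RR = 1425 ms = 1.425 s
HR = 60 / 1.425 = 42.11 bpm


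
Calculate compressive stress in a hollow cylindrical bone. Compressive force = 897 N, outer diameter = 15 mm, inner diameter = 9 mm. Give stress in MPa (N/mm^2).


A = pi*(r_o^2 - r_i^2)
r_o = 7.5 mm, r_i = 4.5 mm
A = 113.097 mm^2
sigma = F/A = 897 / 113.097
sigma = 7.931 MPa


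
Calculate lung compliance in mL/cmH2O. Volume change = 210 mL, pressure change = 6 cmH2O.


C = dV / dP
C = 210 / 6
C = 35 mL/cmH2O


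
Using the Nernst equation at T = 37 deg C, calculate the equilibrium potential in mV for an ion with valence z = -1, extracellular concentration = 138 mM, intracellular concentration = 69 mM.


E = (RT/(zF)) * ln(C_out/C_in)
T = 37 + 273.15 = 310.15 K
E = (8.314 * 310.15 / (-1 * 96485)) * ln(138/69)
E = -18.52 mV


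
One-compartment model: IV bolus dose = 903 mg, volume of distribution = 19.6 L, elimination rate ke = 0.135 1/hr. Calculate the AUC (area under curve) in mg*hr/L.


C0 = Dose/Vd = 903/19.6 = 46.0714 mg/L
AUC = C0/ke = 46.0714/0.135
AUC = 341.3 mg*hr/L


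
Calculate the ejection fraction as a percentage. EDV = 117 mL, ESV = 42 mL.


SV = EDV - ESV = 117 - 42 = 75 mL
EF = SV/EDV * 100 = 75/117 * 100
EF = 64.1%


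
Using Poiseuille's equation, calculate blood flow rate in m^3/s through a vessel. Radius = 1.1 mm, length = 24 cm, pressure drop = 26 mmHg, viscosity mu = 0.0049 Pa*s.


Q = pi*r^4*dP / (8*mu*L)
r = 0.0011 m, L = 0.24 m
dP = 26 mmHg = 3466.372 Pa
Q = 1.6947e-06 m^3/s


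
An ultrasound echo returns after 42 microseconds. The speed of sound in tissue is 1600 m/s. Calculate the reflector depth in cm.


depth = c * t / 2
t = 42 us = 4.2000e-05 s
depth = 1600 * 4.2000e-05 / 2
depth = 0.0336 m = 3.36 cm


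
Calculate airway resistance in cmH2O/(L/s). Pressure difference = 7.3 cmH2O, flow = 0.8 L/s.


R = dP / flow
R = 7.3 / 0.8
R = 9.125 cmH2O/(L/s)


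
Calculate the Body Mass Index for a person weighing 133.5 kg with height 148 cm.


BMI = weight / height^2
height = 148 cm = 1.48 m
BMI = 133.5 / 1.48^2
BMI = 60.95 kg/m^2


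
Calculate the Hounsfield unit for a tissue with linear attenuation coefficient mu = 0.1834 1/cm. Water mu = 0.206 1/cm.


HU = ((mu_tissue - mu_water) / mu_water) * 1000
HU = ((0.1834 - 0.206) / 0.206) * 1000
HU = -109.7


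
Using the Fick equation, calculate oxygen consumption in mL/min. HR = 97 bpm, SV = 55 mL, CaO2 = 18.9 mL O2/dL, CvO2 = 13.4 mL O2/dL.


CO = HR*SV = 97*55/1000 = 5.335 L/min
a-v O2 diff = 18.9 - 13.4 = 5.5 mL/dL
VO2 = CO * (CaO2-CvO2) * 10 dL/L
VO2 = 5.335 * 5.5 * 10
VO2 = 293.4 mL/min


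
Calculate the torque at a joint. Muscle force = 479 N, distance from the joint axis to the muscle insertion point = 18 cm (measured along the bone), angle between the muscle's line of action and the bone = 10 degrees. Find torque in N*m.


Torque = F * d * sin(theta)   (moment arm = d*sin(theta))
d = 18 cm = 0.18 m
Torque = 479 * 0.18 * sin(10)
Torque = 14.97 N*m


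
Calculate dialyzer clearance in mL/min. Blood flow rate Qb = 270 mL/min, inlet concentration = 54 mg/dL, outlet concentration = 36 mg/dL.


K = Qb * (Cb_in - Cb_out) / Cb_in
K = 270 * (54 - 36) / 54
K = 90 mL/min


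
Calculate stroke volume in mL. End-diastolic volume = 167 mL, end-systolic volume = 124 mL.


SV = EDV - ESV
SV = 167 - 124
SV = 43 mL


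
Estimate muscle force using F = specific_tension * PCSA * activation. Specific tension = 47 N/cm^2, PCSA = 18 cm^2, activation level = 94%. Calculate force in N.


F = sigma * PCSA * activation
F = 47 * 18 * 0.94
F = 795.2 N


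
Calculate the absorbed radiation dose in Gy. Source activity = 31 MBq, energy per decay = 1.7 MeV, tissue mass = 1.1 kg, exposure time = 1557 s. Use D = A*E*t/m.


A = 31 MBq = 3.1000e+07 Bq
E = 1.7 MeV = 2.7234e-13 J
D = A*E*t/m = 3.1000e+07*2.7234e-13*1557/1.1
D = 0.01195 Gy


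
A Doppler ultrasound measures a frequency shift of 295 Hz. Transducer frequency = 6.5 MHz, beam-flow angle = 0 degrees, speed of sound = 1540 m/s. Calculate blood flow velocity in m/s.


v = fd * c / (2 * f0 * cos(theta))
v = 295 * 1540 / (2 * 6.5000e+06 * cos(0))
v = 0.03495 m/s


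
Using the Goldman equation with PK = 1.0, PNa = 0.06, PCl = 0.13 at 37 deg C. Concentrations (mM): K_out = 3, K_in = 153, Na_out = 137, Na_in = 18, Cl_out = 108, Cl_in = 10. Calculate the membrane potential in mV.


Vm = (RT/F)*ln((PK*Ko + PNa*Nao + PCl*Cli)/(PK*Ki + PNa*Nai + PCl*Clo))
Numer = 12.52, Denom = 168.12
Vm = -69.41 mV


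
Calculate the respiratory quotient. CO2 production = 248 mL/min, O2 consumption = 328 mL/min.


RQ = VCO2 / VO2
RQ = 248 / 328
RQ = 0.7561


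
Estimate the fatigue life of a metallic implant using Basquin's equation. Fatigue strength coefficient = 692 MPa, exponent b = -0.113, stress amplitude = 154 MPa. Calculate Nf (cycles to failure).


sigma_a = sigma_f' * (2Nf)^b
2Nf = (sigma_a/sigma_f')^(1/b)
2Nf = (154/692)^(1/-0.113)
2Nf = 595788.07
Nf = 2.979e+05


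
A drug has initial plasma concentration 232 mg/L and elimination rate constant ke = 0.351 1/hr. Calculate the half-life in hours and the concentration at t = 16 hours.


t_half = ln(2) / ke = 0.693147 / 0.351 = 1.975 hr
C(t) = C0 * exp(-ke*t) = 232 * exp(-0.351*16)
C(16) = 0.8443 mg/L


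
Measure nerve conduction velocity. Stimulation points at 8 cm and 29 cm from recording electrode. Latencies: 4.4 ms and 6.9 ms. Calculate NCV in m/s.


Distance = (29 - 8) / 100 = 0.21 m
dt = (6.9 - 4.4) / 1000 = 0.0025 s
NCV = dist / dt = 84 m/s


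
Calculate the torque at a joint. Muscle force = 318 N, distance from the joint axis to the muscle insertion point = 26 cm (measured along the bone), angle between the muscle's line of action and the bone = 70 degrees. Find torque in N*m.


Torque = F * d * sin(theta)   (moment arm = d*sin(theta))
d = 26 cm = 0.26 m
Torque = 318 * 0.26 * sin(70)
Torque = 77.69 N*m


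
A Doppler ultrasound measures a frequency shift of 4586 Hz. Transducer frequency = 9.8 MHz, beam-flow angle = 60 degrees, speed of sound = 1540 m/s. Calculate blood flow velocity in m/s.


v = fd * c / (2 * f0 * cos(theta))
v = 4586 * 1540 / (2 * 9.8000e+06 * cos(60))
v = 0.7207 m/s


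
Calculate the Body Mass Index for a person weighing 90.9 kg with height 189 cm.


BMI = weight / height^2
height = 189 cm = 1.89 m
BMI = 90.9 / 1.89^2
BMI = 25.45 kg/m^2


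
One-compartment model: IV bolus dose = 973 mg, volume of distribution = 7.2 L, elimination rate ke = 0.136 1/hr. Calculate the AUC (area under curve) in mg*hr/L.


C0 = Dose/Vd = 973/7.2 = 135.139 mg/L
AUC = C0/ke = 135.139/0.136
AUC = 993.7 mg*hr/L


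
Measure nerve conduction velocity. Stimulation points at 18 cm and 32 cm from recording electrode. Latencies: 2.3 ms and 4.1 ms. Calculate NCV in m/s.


Distance = (32 - 18) / 100 = 0.14 m
dt = (4.1 - 2.3) / 1000 = 0.0018 s
NCV = dist / dt = 77.78 m/s


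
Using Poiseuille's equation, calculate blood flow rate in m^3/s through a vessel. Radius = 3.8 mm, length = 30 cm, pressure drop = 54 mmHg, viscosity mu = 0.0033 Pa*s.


Q = pi*r^4*dP / (8*mu*L)
r = 0.0038 m, L = 0.3 m
dP = 54 mmHg = 7199.388 Pa
Q = 5.9546e-04 m^3/s


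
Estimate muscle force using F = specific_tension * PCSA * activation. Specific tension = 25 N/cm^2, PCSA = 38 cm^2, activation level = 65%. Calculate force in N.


F = sigma * PCSA * activation
F = 25 * 38 * 0.65
F = 617.5 N


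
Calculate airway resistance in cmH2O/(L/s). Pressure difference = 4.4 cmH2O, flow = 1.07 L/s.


R = dP / flow
R = 4.4 / 1.07
R = 4.112 cmH2O/(L/s)


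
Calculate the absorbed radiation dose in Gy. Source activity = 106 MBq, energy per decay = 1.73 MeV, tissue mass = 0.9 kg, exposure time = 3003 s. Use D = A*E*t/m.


A = 106 MBq = 1.0600e+08 Bq
E = 1.73 MeV = 2.77146e-13 J
D = A*E*t/m = 1.0600e+08*2.77146e-13*3003/0.9
D = 0.09802 Gy


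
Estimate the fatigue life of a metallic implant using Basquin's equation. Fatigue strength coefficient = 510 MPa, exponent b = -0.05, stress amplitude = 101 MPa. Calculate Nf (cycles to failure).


sigma_a = sigma_f' * (2Nf)^b
2Nf = (sigma_a/sigma_f')^(1/b)
2Nf = (101/510)^(1/-0.05)
2Nf = 1.1613846e+14
Nf = 5.8069e+13


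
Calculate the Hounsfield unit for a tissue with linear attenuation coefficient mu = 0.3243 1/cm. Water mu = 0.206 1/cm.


HU = ((mu_tissue - mu_water) / mu_water) * 1000
HU = ((0.3243 - 0.206) / 0.206) * 1000
HU = 574.3


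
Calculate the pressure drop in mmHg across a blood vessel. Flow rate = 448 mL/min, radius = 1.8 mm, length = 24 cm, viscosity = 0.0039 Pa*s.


dP = 8*mu*L*Q / (pi*r^4)
Q = 448 mL/min = 7.46667e-06 m^3/s
dP = 1695.32 Pa = 1695.32 / 133.322 mmHg = 12.72 mmHg


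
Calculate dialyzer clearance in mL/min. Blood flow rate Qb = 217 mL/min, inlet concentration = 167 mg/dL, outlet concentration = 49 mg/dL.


K = Qb * (Cb_in - Cb_out) / Cb_in
K = 217 * (167 - 49) / 167
K = 153.3 mL/min


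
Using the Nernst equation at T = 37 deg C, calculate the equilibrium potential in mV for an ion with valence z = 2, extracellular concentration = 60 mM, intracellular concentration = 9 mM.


E = (RT/(zF)) * ln(C_out/C_in)
T = 37 + 273.15 = 310.15 K
E = (8.314 * 310.15 / (2 * 96485)) * ln(60/9)
E = 25.35 mV


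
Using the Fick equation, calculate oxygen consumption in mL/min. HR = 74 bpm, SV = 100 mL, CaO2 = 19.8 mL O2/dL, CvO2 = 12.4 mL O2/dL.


CO = HR*SV = 74*100/1000 = 7.4 L/min
a-v O2 diff = 19.8 - 12.4 = 7.4 mL/dL
VO2 = CO * (CaO2-CvO2) * 10 dL/L
VO2 = 7.4 * 7.4 * 10
VO2 = 547.6 mL/min


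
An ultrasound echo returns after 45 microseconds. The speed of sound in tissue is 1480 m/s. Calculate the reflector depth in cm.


depth = c * t / 2
t = 45 us = 4.5000e-05 s
depth = 1480 * 4.5000e-05 / 2
depth = 0.0333 m = 3.33 cm


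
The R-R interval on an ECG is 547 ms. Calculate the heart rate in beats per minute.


HR = 60 / RR_interval(s)
RR = 547 ms = 0.547 s
HR = 60 / 0.547 = 109.7 bpm


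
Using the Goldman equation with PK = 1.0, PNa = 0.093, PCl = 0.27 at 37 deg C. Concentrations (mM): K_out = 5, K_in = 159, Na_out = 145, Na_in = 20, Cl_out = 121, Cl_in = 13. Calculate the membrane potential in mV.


Vm = (RT/F)*ln((PK*Ko + PNa*Nao + PCl*Cli)/(PK*Ki + PNa*Nai + PCl*Clo))
Numer = 21.995, Denom = 193.53
Vm = -58.12 mV


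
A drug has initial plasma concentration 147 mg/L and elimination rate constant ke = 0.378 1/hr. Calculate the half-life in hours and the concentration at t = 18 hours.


t_half = ln(2) / ke = 0.693147 / 0.378 = 1.834 hr
C(t) = C0 * exp(-ke*t) = 147 * exp(-0.378*18)
C(18) = 0.1631 mg/L


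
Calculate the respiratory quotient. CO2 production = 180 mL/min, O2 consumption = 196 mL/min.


RQ = VCO2 / VO2
RQ = 180 / 196
RQ = 0.9184


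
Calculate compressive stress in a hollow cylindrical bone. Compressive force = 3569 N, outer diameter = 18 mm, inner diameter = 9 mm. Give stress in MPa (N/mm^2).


A = pi*(r_o^2 - r_i^2)
r_o = 9 mm, r_i = 4.5 mm
A = 190.852 mm^2
sigma = F/A = 3569 / 190.852
sigma = 18.7 MPa


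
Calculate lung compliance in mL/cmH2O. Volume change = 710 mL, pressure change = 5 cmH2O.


C = dV / dP
C = 710 / 5
C = 142 mL/cmH2O


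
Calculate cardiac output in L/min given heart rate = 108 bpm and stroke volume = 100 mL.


CO = HR * SV
CO = 108 * 100 / 1000
CO = 10.8 L/min


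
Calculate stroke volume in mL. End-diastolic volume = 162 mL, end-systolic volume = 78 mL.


SV = EDV - ESV
SV = 162 - 78
SV = 84 mL


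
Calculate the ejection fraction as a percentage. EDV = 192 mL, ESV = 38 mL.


SV = EDV - ESV = 192 - 38 = 154 mL
EF = SV/EDV * 100 = 154/192 * 100
EF = 80.21%


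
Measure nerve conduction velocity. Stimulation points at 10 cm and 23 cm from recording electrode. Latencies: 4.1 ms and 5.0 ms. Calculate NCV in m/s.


Distance = (23 - 10) / 100 = 0.13 m
dt = (5.0 - 4.1) / 1000 = 9.0000e-04 s
NCV = dist / dt = 144.4 m/s


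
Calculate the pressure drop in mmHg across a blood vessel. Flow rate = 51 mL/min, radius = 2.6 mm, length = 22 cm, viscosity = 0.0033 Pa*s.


dP = 8*mu*L*Q / (pi*r^4)
Q = 51 mL/min = 8.5e-07 m^3/s
dP = 34.3876 Pa = 34.3876 / 133.322 mmHg = 0.2579 mmHg


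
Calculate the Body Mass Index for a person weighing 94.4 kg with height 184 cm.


BMI = weight / height^2
height = 184 cm = 1.84 m
BMI = 94.4 / 1.84^2
BMI = 27.88 kg/m^2


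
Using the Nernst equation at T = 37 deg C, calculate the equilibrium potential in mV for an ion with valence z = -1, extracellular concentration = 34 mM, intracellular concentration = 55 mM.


E = (RT/(zF)) * ln(C_out/C_in)
T = 37 + 273.15 = 310.15 K
E = (8.314 * 310.15 / (-1 * 96485)) * ln(34/55)
E = 12.85 mV


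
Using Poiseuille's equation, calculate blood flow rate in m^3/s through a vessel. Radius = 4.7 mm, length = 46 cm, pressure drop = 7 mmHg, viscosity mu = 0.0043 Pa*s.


Q = pi*r^4*dP / (8*mu*L)
r = 0.0047 m, L = 0.46 m
dP = 7 mmHg = 933.254 Pa
Q = 9.0412e-05 m^3/s


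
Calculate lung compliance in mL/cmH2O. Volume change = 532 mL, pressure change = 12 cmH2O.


C = dV / dP
C = 532 / 12
C = 44.33 mL/cmH2O


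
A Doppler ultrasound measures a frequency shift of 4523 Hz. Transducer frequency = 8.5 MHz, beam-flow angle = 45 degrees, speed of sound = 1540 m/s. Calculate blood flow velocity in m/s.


v = fd * c / (2 * f0 * cos(theta))
v = 4523 * 1540 / (2 * 8.5000e+06 * cos(45))
v = 0.5794 m/s


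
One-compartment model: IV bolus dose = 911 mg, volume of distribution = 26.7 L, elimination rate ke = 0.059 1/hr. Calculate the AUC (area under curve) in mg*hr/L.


C0 = Dose/Vd = 911/26.7 = 34.1199 mg/L
AUC = C0/ke = 34.1199/0.059
AUC = 578.3 mg*hr/L


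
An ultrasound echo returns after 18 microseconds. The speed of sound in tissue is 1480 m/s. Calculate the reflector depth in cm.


depth = c * t / 2
t = 18 us = 1.8000e-05 s
depth = 1480 * 1.8000e-05 / 2
depth = 0.01332 m = 1.332 cm


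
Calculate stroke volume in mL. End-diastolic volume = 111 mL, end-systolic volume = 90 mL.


SV = EDV - ESV
SV = 111 - 90
SV = 21 mL


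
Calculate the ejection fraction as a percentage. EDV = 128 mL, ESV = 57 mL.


SV = EDV - ESV = 128 - 57 = 71 mL
EF = SV/EDV * 100 = 71/128 * 100
EF = 55.47%


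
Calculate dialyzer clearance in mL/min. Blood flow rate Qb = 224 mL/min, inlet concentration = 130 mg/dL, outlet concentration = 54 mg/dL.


K = Qb * (Cb_in - Cb_out) / Cb_in
K = 224 * (130 - 54) / 130
K = 131 mL/min


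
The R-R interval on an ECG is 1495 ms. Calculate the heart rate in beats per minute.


HR = 60 / RR_interval(s)
RR = 1495 ms = 1.495 s
HR = 60 / 1.495 = 40.13 bpm


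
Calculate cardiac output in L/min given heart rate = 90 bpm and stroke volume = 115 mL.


CO = HR * SV
CO = 90 * 115 / 1000
CO = 10.35 L/min


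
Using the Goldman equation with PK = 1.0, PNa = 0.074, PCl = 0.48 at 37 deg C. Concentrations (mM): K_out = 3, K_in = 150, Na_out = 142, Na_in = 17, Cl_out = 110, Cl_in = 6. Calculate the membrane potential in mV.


Vm = (RT/F)*ln((PK*Ko + PNa*Nao + PCl*Cli)/(PK*Ki + PNa*Nai + PCl*Clo))
Numer = 16.388, Denom = 204.058
Vm = -67.4 mV


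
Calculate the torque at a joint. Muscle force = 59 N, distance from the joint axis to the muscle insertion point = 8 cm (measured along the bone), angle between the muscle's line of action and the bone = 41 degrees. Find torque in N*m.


Torque = F * d * sin(theta)   (moment arm = d*sin(theta))
d = 8 cm = 0.08 m
Torque = 59 * 0.08 * sin(41)
Torque = 3.097 N*m


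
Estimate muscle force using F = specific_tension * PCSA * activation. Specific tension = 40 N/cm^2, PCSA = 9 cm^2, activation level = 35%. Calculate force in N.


F = sigma * PCSA * activation
F = 40 * 9 * 0.35
F = 126 N


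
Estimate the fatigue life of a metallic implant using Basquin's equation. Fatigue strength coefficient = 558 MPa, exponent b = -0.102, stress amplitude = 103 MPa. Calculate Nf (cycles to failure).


sigma_a = sigma_f' * (2Nf)^b
2Nf = (sigma_a/sigma_f')^(1/b)
2Nf = (103/558)^(1/-0.102)
2Nf = 15634643
Nf = 7.8173e+06
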